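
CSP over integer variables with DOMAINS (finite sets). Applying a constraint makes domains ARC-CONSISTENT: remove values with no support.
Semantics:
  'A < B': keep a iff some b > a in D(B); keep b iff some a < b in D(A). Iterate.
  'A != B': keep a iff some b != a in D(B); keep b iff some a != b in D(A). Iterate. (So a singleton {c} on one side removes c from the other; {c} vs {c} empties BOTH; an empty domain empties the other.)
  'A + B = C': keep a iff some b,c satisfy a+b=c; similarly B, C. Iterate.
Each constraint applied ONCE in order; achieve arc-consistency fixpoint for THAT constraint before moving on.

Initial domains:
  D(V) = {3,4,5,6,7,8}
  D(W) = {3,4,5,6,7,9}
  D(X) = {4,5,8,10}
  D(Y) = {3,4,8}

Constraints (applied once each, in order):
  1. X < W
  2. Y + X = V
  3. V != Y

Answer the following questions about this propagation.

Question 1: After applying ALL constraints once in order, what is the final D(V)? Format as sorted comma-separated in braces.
Answer: {7,8}

Derivation:
Constraint 1 (X < W) on D(X)={4,5,8,10} D(W)={3,4,5,6,7,9}: X {4,5,8,10}->{4,5,8}; W {3,4,5,6,7,9}->{5,6,7,9}
Constraint 2 (Y + X = V) on D(Y)={3,4,8} D(X)={4,5,8} D(V)={3,4,5,6,7,8}: Y {3,4,8}->{3,4}; X {4,5,8}->{4,5}; V {3,4,5,6,7,8}->{7,8}
Constraint 3 (V != Y) on D(V)={7,8} D(Y)={3,4}: no change
So after all 3 constraints: D(V) = {7,8}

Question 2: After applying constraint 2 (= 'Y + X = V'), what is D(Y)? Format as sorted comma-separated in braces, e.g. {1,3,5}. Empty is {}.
Constraint 1 (X < W) on D(X)={4,5,8,10} D(W)={3,4,5,6,7,9}: X {4,5,8,10}->{4,5,8}; W {3,4,5,6,7,9}->{5,6,7,9}
Constraint 2 (Y + X = V) on D(Y)={3,4,8} D(X)={4,5,8} D(V)={3,4,5,6,7,8}: Y {3,4,8}->{3,4}; X {4,5,8}->{4,5}; V {3,4,5,6,7,8}->{7,8}
So after constraint 2: D(Y) = {3,4}

Answer: {3,4}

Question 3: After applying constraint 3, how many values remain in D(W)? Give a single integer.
Constraint 1 (X < W) on D(X)={4,5,8,10} D(W)={3,4,5,6,7,9}: X {4,5,8,10}->{4,5,8}; W {3,4,5,6,7,9}->{5,6,7,9}
Constraint 2 (Y + X = V) on D(Y)={3,4,8} D(X)={4,5,8} D(V)={3,4,5,6,7,8}: Y {3,4,8}->{3,4}; X {4,5,8}->{4,5}; V {3,4,5,6,7,8}->{7,8}
Constraint 3 (V != Y) on D(V)={7,8} D(Y)={3,4}: no change
So after constraint 3: D(W)={5,6,7,9}, size = 4

Answer: 4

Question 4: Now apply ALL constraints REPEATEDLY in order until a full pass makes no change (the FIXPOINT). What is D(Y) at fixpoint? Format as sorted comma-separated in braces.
pass 0 (initial): D(Y)={3,4,8}
pass 1: V {3,4,5,6,7,8}->{7,8}; W {3,4,5,6,7,9}->{5,6,7,9}; X {4,5,8,10}->{4,5}; Y {3,4,8}->{3,4}
pass 2: no change
Fixpoint after 2 passes: D(Y) = {3,4}

Answer: {3,4}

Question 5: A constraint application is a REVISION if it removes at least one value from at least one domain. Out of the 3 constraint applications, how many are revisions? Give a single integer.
Answer: 2

Derivation:
Constraint 1 (X < W) on D(X)={4,5,8,10} D(W)={3,4,5,6,7,9}: X {4,5,8,10}->{4,5,8}; W {3,4,5,6,7,9}->{5,6,7,9} => REVISION
Constraint 2 (Y + X = V) on D(Y)={3,4,8} D(X)={4,5,8} D(V)={3,4,5,6,7,8}: Y {3,4,8}->{3,4}; X {4,5,8}->{4,5}; V {3,4,5,6,7,8}->{7,8} => REVISION
Constraint 3 (V != Y) on D(V)={7,8} D(Y)={3,4}: no change => not a revision
Total revisions = 2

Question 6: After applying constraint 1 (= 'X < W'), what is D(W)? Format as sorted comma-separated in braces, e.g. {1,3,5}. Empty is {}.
Constraint 1 (X < W) on D(X)={4,5,8,10} D(W)={3,4,5,6,7,9}: X {4,5,8,10}->{4,5,8}; W {3,4,5,6,7,9}->{5,6,7,9}
So after constraint 1: D(W) = {5,6,7,9}

Answer: {5,6,7,9}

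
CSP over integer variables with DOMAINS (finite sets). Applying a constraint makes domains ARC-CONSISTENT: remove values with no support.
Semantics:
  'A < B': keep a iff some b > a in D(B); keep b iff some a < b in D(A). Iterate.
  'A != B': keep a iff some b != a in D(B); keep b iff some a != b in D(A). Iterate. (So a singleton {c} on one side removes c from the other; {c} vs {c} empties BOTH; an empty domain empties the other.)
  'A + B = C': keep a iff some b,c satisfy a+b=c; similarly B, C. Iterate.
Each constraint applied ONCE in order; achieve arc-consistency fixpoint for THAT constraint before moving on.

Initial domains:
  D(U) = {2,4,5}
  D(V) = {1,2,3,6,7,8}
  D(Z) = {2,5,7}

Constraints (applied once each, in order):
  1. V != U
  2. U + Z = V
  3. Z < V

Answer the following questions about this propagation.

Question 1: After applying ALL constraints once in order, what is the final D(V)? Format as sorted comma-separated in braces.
Constraint 1 (V != U) on D(V)={1,2,3,6,7,8} D(U)={2,4,5}: no change
Constraint 2 (U + Z = V) on D(U)={2,4,5} D(Z)={2,5,7} D(V)={1,2,3,6,7,8}: Z {2,5,7}->{2,5}; V {1,2,3,6,7,8}->{6,7}
Constraint 3 (Z < V) on D(Z)={2,5} D(V)={6,7}: no change
So after all 3 constraints: D(V) = {6,7}

Answer: {6,7}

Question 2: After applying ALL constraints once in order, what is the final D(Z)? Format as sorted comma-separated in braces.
Constraint 1 (V != U) on D(V)={1,2,3,6,7,8} D(U)={2,4,5}: no change
Constraint 2 (U + Z = V) on D(U)={2,4,5} D(Z)={2,5,7} D(V)={1,2,3,6,7,8}: Z {2,5,7}->{2,5}; V {1,2,3,6,7,8}->{6,7}
Constraint 3 (Z < V) on D(Z)={2,5} D(V)={6,7}: no change
So after all 3 constraints: D(Z) = {2,5}

Answer: {2,5}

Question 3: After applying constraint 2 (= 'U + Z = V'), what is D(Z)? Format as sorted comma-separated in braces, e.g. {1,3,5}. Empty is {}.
Answer: {2,5}

Derivation:
Constraint 1 (V != U) on D(V)={1,2,3,6,7,8} D(U)={2,4,5}: no change
Constraint 2 (U + Z = V) on D(U)={2,4,5} D(Z)={2,5,7} D(V)={1,2,3,6,7,8}: Z {2,5,7}->{2,5}; V {1,2,3,6,7,8}->{6,7}
So after constraint 2: D(Z) = {2,5}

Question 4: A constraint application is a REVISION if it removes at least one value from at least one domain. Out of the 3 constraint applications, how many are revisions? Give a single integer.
Constraint 1 (V != U) on D(V)={1,2,3,6,7,8} D(U)={2,4,5}: no change => not a revision
Constraint 2 (U + Z = V) on D(U)={2,4,5} D(Z)={2,5,7} D(V)={1,2,3,6,7,8}: Z {2,5,7}->{2,5}; V {1,2,3,6,7,8}->{6,7} => REVISION
Constraint 3 (Z < V) on D(Z)={2,5} D(V)={6,7}: no change => not a revision
Total revisions = 1

Answer: 1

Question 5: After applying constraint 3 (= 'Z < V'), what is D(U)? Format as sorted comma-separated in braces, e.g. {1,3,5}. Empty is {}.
Answer: {2,4,5}

Derivation:
Constraint 1 (V != U) on D(V)={1,2,3,6,7,8} D(U)={2,4,5}: no change
Constraint 2 (U + Z = V) on D(U)={2,4,5} D(Z)={2,5,7} D(V)={1,2,3,6,7,8}: Z {2,5,7}->{2,5}; V {1,2,3,6,7,8}->{6,7}
Constraint 3 (Z < V) on D(Z)={2,5} D(V)={6,7}: no change
So after constraint 3: D(U) = {2,4,5}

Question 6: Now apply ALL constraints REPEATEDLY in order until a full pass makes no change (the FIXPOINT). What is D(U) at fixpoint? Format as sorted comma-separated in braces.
pass 0 (initial): D(U)={2,4,5}
pass 1: V {1,2,3,6,7,8}->{6,7}; Z {2,5,7}->{2,5}
pass 2: no change
Fixpoint after 2 passes: D(U) = {2,4,5}

Answer: {2,4,5}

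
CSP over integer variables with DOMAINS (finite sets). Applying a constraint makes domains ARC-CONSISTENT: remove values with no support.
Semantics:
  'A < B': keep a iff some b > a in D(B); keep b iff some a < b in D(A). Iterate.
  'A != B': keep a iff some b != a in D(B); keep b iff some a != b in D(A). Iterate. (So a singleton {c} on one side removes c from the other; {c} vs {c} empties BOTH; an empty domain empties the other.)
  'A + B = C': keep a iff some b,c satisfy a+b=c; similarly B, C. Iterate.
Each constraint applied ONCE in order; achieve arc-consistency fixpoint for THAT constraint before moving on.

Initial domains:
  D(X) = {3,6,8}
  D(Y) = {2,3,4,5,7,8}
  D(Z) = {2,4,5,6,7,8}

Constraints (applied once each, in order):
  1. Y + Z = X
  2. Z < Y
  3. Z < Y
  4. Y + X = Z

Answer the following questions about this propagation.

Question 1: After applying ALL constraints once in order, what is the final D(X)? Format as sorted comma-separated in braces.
Answer: {}

Derivation:
Constraint 1 (Y + Z = X) on D(Y)={2,3,4,5,7,8} D(Z)={2,4,5,6,7,8} D(X)={3,6,8}: Y {2,3,4,5,7,8}->{2,3,4}; Z {2,4,5,6,7,8}->{2,4,5,6}; X {3,6,8}->{6,8}
Constraint 2 (Z < Y) on D(Z)={2,4,5,6} D(Y)={2,3,4}: Z {2,4,5,6}->{2}; Y {2,3,4}->{3,4}
Constraint 3 (Z < Y) on D(Z)={2} D(Y)={3,4}: no change
Constraint 4 (Y + X = Z) on D(Y)={3,4} D(X)={6,8} D(Z)={2}: Y {3,4}->{}; X {6,8}->{}; Z {2}->{}
So after all 4 constraints: D(X) = {}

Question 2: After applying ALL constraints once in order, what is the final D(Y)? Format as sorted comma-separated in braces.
Constraint 1 (Y + Z = X) on D(Y)={2,3,4,5,7,8} D(Z)={2,4,5,6,7,8} D(X)={3,6,8}: Y {2,3,4,5,7,8}->{2,3,4}; Z {2,4,5,6,7,8}->{2,4,5,6}; X {3,6,8}->{6,8}
Constraint 2 (Z < Y) on D(Z)={2,4,5,6} D(Y)={2,3,4}: Z {2,4,5,6}->{2}; Y {2,3,4}->{3,4}
Constraint 3 (Z < Y) on D(Z)={2} D(Y)={3,4}: no change
Constraint 4 (Y + X = Z) on D(Y)={3,4} D(X)={6,8} D(Z)={2}: Y {3,4}->{}; X {6,8}->{}; Z {2}->{}
So after all 4 constraints: D(Y) = {}

Answer: {}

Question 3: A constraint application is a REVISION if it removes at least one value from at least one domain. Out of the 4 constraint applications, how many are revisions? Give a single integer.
Answer: 3

Derivation:
Constraint 1 (Y + Z = X) on D(Y)={2,3,4,5,7,8} D(Z)={2,4,5,6,7,8} D(X)={3,6,8}: Y {2,3,4,5,7,8}->{2,3,4}; Z {2,4,5,6,7,8}->{2,4,5,6}; X {3,6,8}->{6,8} => REVISION
Constraint 2 (Z < Y) on D(Z)={2,4,5,6} D(Y)={2,3,4}: Z {2,4,5,6}->{2}; Y {2,3,4}->{3,4} => REVISION
Constraint 3 (Z < Y) on D(Z)={2} D(Y)={3,4}: no change => not a revision
Constraint 4 (Y + X = Z) on D(Y)={3,4} D(X)={6,8} D(Z)={2}: Y {3,4}->{}; X {6,8}->{}; Z {2}->{} => REVISION
Total revisions = 3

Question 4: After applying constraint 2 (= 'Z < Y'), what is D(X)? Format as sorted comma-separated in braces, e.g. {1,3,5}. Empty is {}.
Constraint 1 (Y + Z = X) on D(Y)={2,3,4,5,7,8} D(Z)={2,4,5,6,7,8} D(X)={3,6,8}: Y {2,3,4,5,7,8}->{2,3,4}; Z {2,4,5,6,7,8}->{2,4,5,6}; X {3,6,8}->{6,8}
Constraint 2 (Z < Y) on D(Z)={2,4,5,6} D(Y)={2,3,4}: Z {2,4,5,6}->{2}; Y {2,3,4}->{3,4}
So after constraint 2: D(X) = {6,8}

Answer: {6,8}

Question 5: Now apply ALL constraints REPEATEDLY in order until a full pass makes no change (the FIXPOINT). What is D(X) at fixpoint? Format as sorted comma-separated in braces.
Answer: {}

Derivation:
pass 0 (initial): D(X)={3,6,8}
pass 1: X {3,6,8}->{}; Y {2,3,4,5,7,8}->{}; Z {2,4,5,6,7,8}->{}
pass 2: no change
Fixpoint after 2 passes: D(X) = {}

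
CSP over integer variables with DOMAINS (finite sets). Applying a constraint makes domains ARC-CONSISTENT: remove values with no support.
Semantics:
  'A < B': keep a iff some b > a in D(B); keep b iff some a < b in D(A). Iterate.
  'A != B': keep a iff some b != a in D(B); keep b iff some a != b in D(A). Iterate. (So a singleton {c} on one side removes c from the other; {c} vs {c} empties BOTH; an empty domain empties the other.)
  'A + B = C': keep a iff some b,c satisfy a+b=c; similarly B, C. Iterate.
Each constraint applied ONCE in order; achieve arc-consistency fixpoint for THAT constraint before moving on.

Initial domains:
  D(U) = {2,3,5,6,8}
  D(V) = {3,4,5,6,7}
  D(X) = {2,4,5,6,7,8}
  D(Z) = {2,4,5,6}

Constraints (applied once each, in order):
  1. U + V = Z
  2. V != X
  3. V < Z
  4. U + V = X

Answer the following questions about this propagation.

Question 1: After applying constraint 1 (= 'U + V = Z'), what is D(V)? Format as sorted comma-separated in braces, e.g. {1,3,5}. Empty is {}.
Constraint 1 (U + V = Z) on D(U)={2,3,5,6,8} D(V)={3,4,5,6,7} D(Z)={2,4,5,6}: U {2,3,5,6,8}->{2,3}; V {3,4,5,6,7}->{3,4}; Z {2,4,5,6}->{5,6}
So after constraint 1: D(V) = {3,4}

Answer: {3,4}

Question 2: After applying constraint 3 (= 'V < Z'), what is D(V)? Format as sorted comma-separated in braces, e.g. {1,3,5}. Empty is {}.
Constraint 1 (U + V = Z) on D(U)={2,3,5,6,8} D(V)={3,4,5,6,7} D(Z)={2,4,5,6}: U {2,3,5,6,8}->{2,3}; V {3,4,5,6,7}->{3,4}; Z {2,4,5,6}->{5,6}
Constraint 2 (V != X) on D(V)={3,4} D(X)={2,4,5,6,7,8}: no change
Constraint 3 (V < Z) on D(V)={3,4} D(Z)={5,6}: no change
So after constraint 3: D(V) = {3,4}

Answer: {3,4}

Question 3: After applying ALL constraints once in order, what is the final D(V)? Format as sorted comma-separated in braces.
Answer: {3,4}

Derivation:
Constraint 1 (U + V = Z) on D(U)={2,3,5,6,8} D(V)={3,4,5,6,7} D(Z)={2,4,5,6}: U {2,3,5,6,8}->{2,3}; V {3,4,5,6,7}->{3,4}; Z {2,4,5,6}->{5,6}
Constraint 2 (V != X) on D(V)={3,4} D(X)={2,4,5,6,7,8}: no change
Constraint 3 (V < Z) on D(V)={3,4} D(Z)={5,6}: no change
Constraint 4 (U + V = X) on D(U)={2,3} D(V)={3,4} D(X)={2,4,5,6,7,8}: X {2,4,5,6,7,8}->{5,6,7}
So after all 4 constraints: D(V) = {3,4}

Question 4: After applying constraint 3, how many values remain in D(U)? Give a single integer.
Constraint 1 (U + V = Z) on D(U)={2,3,5,6,8} D(V)={3,4,5,6,7} D(Z)={2,4,5,6}: U {2,3,5,6,8}->{2,3}; V {3,4,5,6,7}->{3,4}; Z {2,4,5,6}->{5,6}
Constraint 2 (V != X) on D(V)={3,4} D(X)={2,4,5,6,7,8}: no change
Constraint 3 (V < Z) on D(V)={3,4} D(Z)={5,6}: no change
So after constraint 3: D(U)={2,3}, size = 2

Answer: 2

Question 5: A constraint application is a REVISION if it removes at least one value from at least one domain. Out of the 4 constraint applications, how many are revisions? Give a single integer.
Constraint 1 (U + V = Z) on D(U)={2,3,5,6,8} D(V)={3,4,5,6,7} D(Z)={2,4,5,6}: U {2,3,5,6,8}->{2,3}; V {3,4,5,6,7}->{3,4}; Z {2,4,5,6}->{5,6} => REVISION
Constraint 2 (V != X) on D(V)={3,4} D(X)={2,4,5,6,7,8}: no change => not a revision
Constraint 3 (V < Z) on D(V)={3,4} D(Z)={5,6}: no change => not a revision
Constraint 4 (U + V = X) on D(U)={2,3} D(V)={3,4} D(X)={2,4,5,6,7,8}: X {2,4,5,6,7,8}->{5,6,7} => REVISION
Total revisions = 2

Answer: 2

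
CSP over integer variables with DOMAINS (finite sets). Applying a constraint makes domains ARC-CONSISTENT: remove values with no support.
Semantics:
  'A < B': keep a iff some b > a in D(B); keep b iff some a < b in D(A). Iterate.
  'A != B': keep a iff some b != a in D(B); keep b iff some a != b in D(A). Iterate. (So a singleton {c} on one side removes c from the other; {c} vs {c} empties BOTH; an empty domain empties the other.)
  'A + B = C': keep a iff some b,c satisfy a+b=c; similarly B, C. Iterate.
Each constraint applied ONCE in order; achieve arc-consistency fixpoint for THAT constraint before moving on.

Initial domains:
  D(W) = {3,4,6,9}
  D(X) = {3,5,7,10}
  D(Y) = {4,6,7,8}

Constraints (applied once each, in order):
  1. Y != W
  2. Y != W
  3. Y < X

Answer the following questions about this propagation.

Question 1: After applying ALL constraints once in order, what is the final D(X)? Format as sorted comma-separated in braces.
Constraint 1 (Y != W) on D(Y)={4,6,7,8} D(W)={3,4,6,9}: no change
Constraint 2 (Y != W) on D(Y)={4,6,7,8} D(W)={3,4,6,9}: no change
Constraint 3 (Y < X) on D(Y)={4,6,7,8} D(X)={3,5,7,10}: X {3,5,7,10}->{5,7,10}
So after all 3 constraints: D(X) = {5,7,10}

Answer: {5,7,10}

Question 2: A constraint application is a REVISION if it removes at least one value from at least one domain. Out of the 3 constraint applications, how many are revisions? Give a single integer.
Answer: 1

Derivation:
Constraint 1 (Y != W) on D(Y)={4,6,7,8} D(W)={3,4,6,9}: no change => not a revision
Constraint 2 (Y != W) on D(Y)={4,6,7,8} D(W)={3,4,6,9}: no change => not a revision
Constraint 3 (Y < X) on D(Y)={4,6,7,8} D(X)={3,5,7,10}: X {3,5,7,10}->{5,7,10} => REVISION
Total revisions = 1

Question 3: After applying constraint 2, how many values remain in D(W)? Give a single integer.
Answer: 4

Derivation:
Constraint 1 (Y != W) on D(Y)={4,6,7,8} D(W)={3,4,6,9}: no change
Constraint 2 (Y != W) on D(Y)={4,6,7,8} D(W)={3,4,6,9}: no change
So after constraint 2: D(W)={3,4,6,9}, size = 4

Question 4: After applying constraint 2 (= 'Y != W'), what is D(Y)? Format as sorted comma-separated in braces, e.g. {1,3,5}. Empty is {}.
Constraint 1 (Y != W) on D(Y)={4,6,7,8} D(W)={3,4,6,9}: no change
Constraint 2 (Y != W) on D(Y)={4,6,7,8} D(W)={3,4,6,9}: no change
So after constraint 2: D(Y) = {4,6,7,8}

Answer: {4,6,7,8}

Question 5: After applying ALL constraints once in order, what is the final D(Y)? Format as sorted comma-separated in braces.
Answer: {4,6,7,8}

Derivation:
Constraint 1 (Y != W) on D(Y)={4,6,7,8} D(W)={3,4,6,9}: no change
Constraint 2 (Y != W) on D(Y)={4,6,7,8} D(W)={3,4,6,9}: no change
Constraint 3 (Y < X) on D(Y)={4,6,7,8} D(X)={3,5,7,10}: X {3,5,7,10}->{5,7,10}
So after all 3 constraints: D(Y) = {4,6,7,8}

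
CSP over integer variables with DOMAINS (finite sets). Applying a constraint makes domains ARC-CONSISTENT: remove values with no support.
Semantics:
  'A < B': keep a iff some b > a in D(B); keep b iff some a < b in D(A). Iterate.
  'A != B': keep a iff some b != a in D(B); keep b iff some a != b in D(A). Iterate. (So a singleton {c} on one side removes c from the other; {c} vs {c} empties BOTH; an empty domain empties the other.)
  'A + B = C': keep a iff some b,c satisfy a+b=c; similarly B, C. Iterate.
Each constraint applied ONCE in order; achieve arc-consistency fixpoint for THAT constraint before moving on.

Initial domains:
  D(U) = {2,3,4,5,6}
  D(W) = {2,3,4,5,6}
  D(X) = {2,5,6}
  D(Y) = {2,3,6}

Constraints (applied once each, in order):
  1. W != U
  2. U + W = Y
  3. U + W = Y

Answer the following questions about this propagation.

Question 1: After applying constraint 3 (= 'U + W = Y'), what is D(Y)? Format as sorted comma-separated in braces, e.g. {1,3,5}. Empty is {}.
Constraint 1 (W != U) on D(W)={2,3,4,5,6} D(U)={2,3,4,5,6}: no change
Constraint 2 (U + W = Y) on D(U)={2,3,4,5,6} D(W)={2,3,4,5,6} D(Y)={2,3,6}: U {2,3,4,5,6}->{2,3,4}; W {2,3,4,5,6}->{2,3,4}; Y {2,3,6}->{6}
Constraint 3 (U + W = Y) on D(U)={2,3,4} D(W)={2,3,4} D(Y)={6}: no change
So after constraint 3: D(Y) = {6}

Answer: {6}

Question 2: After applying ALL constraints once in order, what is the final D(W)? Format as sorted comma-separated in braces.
Answer: {2,3,4}

Derivation:
Constraint 1 (W != U) on D(W)={2,3,4,5,6} D(U)={2,3,4,5,6}: no change
Constraint 2 (U + W = Y) on D(U)={2,3,4,5,6} D(W)={2,3,4,5,6} D(Y)={2,3,6}: U {2,3,4,5,6}->{2,3,4}; W {2,3,4,5,6}->{2,3,4}; Y {2,3,6}->{6}
Constraint 3 (U + W = Y) on D(U)={2,3,4} D(W)={2,3,4} D(Y)={6}: no change
So after all 3 constraints: D(W) = {2,3,4}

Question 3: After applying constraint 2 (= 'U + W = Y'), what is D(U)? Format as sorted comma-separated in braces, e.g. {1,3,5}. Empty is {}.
Answer: {2,3,4}

Derivation:
Constraint 1 (W != U) on D(W)={2,3,4,5,6} D(U)={2,3,4,5,6}: no change
Constraint 2 (U + W = Y) on D(U)={2,3,4,5,6} D(W)={2,3,4,5,6} D(Y)={2,3,6}: U {2,3,4,5,6}->{2,3,4}; W {2,3,4,5,6}->{2,3,4}; Y {2,3,6}->{6}
So after constraint 2: D(U) = {2,3,4}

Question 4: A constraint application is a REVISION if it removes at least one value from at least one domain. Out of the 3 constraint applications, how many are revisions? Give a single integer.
Answer: 1

Derivation:
Constraint 1 (W != U) on D(W)={2,3,4,5,6} D(U)={2,3,4,5,6}: no change => not a revision
Constraint 2 (U + W = Y) on D(U)={2,3,4,5,6} D(W)={2,3,4,5,6} D(Y)={2,3,6}: U {2,3,4,5,6}->{2,3,4}; W {2,3,4,5,6}->{2,3,4}; Y {2,3,6}->{6} => REVISION
Constraint 3 (U + W = Y) on D(U)={2,3,4} D(W)={2,3,4} D(Y)={6}: no change => not a revision
Total revisions = 1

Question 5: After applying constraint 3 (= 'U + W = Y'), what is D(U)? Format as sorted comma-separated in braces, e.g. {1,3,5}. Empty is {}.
Answer: {2,3,4}

Derivation:
Constraint 1 (W != U) on D(W)={2,3,4,5,6} D(U)={2,3,4,5,6}: no change
Constraint 2 (U + W = Y) on D(U)={2,3,4,5,6} D(W)={2,3,4,5,6} D(Y)={2,3,6}: U {2,3,4,5,6}->{2,3,4}; W {2,3,4,5,6}->{2,3,4}; Y {2,3,6}->{6}
Constraint 3 (U + W = Y) on D(U)={2,3,4} D(W)={2,3,4} D(Y)={6}: no change
So after constraint 3: D(U) = {2,3,4}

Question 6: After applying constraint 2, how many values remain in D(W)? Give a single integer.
Constraint 1 (W != U) on D(W)={2,3,4,5,6} D(U)={2,3,4,5,6}: no change
Constraint 2 (U + W = Y) on D(U)={2,3,4,5,6} D(W)={2,3,4,5,6} D(Y)={2,3,6}: U {2,3,4,5,6}->{2,3,4}; W {2,3,4,5,6}->{2,3,4}; Y {2,3,6}->{6}
So after constraint 2: D(W)={2,3,4}, size = 3

Answer: 3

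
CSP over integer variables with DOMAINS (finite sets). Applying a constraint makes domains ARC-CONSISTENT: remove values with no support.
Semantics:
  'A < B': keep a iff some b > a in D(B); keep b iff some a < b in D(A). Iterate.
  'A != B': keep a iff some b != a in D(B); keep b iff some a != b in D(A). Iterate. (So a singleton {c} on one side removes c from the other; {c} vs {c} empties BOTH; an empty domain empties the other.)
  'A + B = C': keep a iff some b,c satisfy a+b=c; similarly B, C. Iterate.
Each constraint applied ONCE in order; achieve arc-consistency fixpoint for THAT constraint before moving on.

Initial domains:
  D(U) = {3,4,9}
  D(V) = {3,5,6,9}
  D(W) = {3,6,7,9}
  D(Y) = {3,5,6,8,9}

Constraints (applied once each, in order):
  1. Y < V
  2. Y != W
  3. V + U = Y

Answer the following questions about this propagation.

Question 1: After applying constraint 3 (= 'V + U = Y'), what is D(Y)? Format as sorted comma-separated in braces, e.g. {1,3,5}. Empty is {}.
Answer: {8}

Derivation:
Constraint 1 (Y < V) on D(Y)={3,5,6,8,9} D(V)={3,5,6,9}: Y {3,5,6,8,9}->{3,5,6,8}; V {3,5,6,9}->{5,6,9}
Constraint 2 (Y != W) on D(Y)={3,5,6,8} D(W)={3,6,7,9}: no change
Constraint 3 (V + U = Y) on D(V)={5,6,9} D(U)={3,4,9} D(Y)={3,5,6,8}: V {5,6,9}->{5}; U {3,4,9}->{3}; Y {3,5,6,8}->{8}
So after constraint 3: D(Y) = {8}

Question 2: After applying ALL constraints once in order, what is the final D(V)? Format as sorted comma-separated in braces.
Constraint 1 (Y < V) on D(Y)={3,5,6,8,9} D(V)={3,5,6,9}: Y {3,5,6,8,9}->{3,5,6,8}; V {3,5,6,9}->{5,6,9}
Constraint 2 (Y != W) on D(Y)={3,5,6,8} D(W)={3,6,7,9}: no change
Constraint 3 (V + U = Y) on D(V)={5,6,9} D(U)={3,4,9} D(Y)={3,5,6,8}: V {5,6,9}->{5}; U {3,4,9}->{3}; Y {3,5,6,8}->{8}
So after all 3 constraints: D(V) = {5}

Answer: {5}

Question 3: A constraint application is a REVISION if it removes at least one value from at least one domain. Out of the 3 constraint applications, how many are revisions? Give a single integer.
Answer: 2

Derivation:
Constraint 1 (Y < V) on D(Y)={3,5,6,8,9} D(V)={3,5,6,9}: Y {3,5,6,8,9}->{3,5,6,8}; V {3,5,6,9}->{5,6,9} => REVISION
Constraint 2 (Y != W) on D(Y)={3,5,6,8} D(W)={3,6,7,9}: no change => not a revision
Constraint 3 (V + U = Y) on D(V)={5,6,9} D(U)={3,4,9} D(Y)={3,5,6,8}: V {5,6,9}->{5}; U {3,4,9}->{3}; Y {3,5,6,8}->{8} => REVISION
Total revisions = 2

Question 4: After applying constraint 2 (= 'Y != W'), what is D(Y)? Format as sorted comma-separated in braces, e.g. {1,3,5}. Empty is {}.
Answer: {3,5,6,8}

Derivation:
Constraint 1 (Y < V) on D(Y)={3,5,6,8,9} D(V)={3,5,6,9}: Y {3,5,6,8,9}->{3,5,6,8}; V {3,5,6,9}->{5,6,9}
Constraint 2 (Y != W) on D(Y)={3,5,6,8} D(W)={3,6,7,9}: no change
So after constraint 2: D(Y) = {3,5,6,8}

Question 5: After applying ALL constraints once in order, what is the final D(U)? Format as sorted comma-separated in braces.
Answer: {3}

Derivation:
Constraint 1 (Y < V) on D(Y)={3,5,6,8,9} D(V)={3,5,6,9}: Y {3,5,6,8,9}->{3,5,6,8}; V {3,5,6,9}->{5,6,9}
Constraint 2 (Y != W) on D(Y)={3,5,6,8} D(W)={3,6,7,9}: no change
Constraint 3 (V + U = Y) on D(V)={5,6,9} D(U)={3,4,9} D(Y)={3,5,6,8}: V {5,6,9}->{5}; U {3,4,9}->{3}; Y {3,5,6,8}->{8}
So after all 3 constraints: D(U) = {3}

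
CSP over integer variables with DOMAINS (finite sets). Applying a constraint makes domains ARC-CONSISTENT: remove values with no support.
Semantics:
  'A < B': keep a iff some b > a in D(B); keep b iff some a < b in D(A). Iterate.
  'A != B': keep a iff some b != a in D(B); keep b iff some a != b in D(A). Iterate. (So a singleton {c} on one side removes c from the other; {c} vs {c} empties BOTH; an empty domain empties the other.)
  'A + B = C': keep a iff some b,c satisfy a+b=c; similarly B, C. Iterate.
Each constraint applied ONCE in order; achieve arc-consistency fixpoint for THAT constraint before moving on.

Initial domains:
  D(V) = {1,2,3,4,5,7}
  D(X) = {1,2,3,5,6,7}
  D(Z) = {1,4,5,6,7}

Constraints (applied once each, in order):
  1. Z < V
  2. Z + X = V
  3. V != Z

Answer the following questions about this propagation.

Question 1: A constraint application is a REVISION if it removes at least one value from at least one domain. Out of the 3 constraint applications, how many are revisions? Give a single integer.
Answer: 2

Derivation:
Constraint 1 (Z < V) on D(Z)={1,4,5,6,7} D(V)={1,2,3,4,5,7}: Z {1,4,5,6,7}->{1,4,5,6}; V {1,2,3,4,5,7}->{2,3,4,5,7} => REVISION
Constraint 2 (Z + X = V) on D(Z)={1,4,5,6} D(X)={1,2,3,5,6,7} D(V)={2,3,4,5,7}: X {1,2,3,5,6,7}->{1,2,3,6} => REVISION
Constraint 3 (V != Z) on D(V)={2,3,4,5,7} D(Z)={1,4,5,6}: no change => not a revision
Total revisions = 2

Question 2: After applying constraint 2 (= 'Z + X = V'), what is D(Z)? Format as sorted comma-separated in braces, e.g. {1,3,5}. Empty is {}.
Constraint 1 (Z < V) on D(Z)={1,4,5,6,7} D(V)={1,2,3,4,5,7}: Z {1,4,5,6,7}->{1,4,5,6}; V {1,2,3,4,5,7}->{2,3,4,5,7}
Constraint 2 (Z + X = V) on D(Z)={1,4,5,6} D(X)={1,2,3,5,6,7} D(V)={2,3,4,5,7}: X {1,2,3,5,6,7}->{1,2,3,6}
So after constraint 2: D(Z) = {1,4,5,6}

Answer: {1,4,5,6}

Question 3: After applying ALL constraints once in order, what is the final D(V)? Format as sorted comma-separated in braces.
Answer: {2,3,4,5,7}

Derivation:
Constraint 1 (Z < V) on D(Z)={1,4,5,6,7} D(V)={1,2,3,4,5,7}: Z {1,4,5,6,7}->{1,4,5,6}; V {1,2,3,4,5,7}->{2,3,4,5,7}
Constraint 2 (Z + X = V) on D(Z)={1,4,5,6} D(X)={1,2,3,5,6,7} D(V)={2,3,4,5,7}: X {1,2,3,5,6,7}->{1,2,3,6}
Constraint 3 (V != Z) on D(V)={2,3,4,5,7} D(Z)={1,4,5,6}: no change
So after all 3 constraints: D(V) = {2,3,4,5,7}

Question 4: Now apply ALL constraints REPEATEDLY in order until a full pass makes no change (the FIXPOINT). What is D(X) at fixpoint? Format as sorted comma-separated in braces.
pass 0 (initial): D(X)={1,2,3,5,6,7}
pass 1: V {1,2,3,4,5,7}->{2,3,4,5,7}; X {1,2,3,5,6,7}->{1,2,3,6}; Z {1,4,5,6,7}->{1,4,5,6}
pass 2: no change
Fixpoint after 2 passes: D(X) = {1,2,3,6}

Answer: {1,2,3,6}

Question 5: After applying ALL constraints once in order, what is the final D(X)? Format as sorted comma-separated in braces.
Constraint 1 (Z < V) on D(Z)={1,4,5,6,7} D(V)={1,2,3,4,5,7}: Z {1,4,5,6,7}->{1,4,5,6}; V {1,2,3,4,5,7}->{2,3,4,5,7}
Constraint 2 (Z + X = V) on D(Z)={1,4,5,6} D(X)={1,2,3,5,6,7} D(V)={2,3,4,5,7}: X {1,2,3,5,6,7}->{1,2,3,6}
Constraint 3 (V != Z) on D(V)={2,3,4,5,7} D(Z)={1,4,5,6}: no change
So after all 3 constraints: D(X) = {1,2,3,6}

Answer: {1,2,3,6}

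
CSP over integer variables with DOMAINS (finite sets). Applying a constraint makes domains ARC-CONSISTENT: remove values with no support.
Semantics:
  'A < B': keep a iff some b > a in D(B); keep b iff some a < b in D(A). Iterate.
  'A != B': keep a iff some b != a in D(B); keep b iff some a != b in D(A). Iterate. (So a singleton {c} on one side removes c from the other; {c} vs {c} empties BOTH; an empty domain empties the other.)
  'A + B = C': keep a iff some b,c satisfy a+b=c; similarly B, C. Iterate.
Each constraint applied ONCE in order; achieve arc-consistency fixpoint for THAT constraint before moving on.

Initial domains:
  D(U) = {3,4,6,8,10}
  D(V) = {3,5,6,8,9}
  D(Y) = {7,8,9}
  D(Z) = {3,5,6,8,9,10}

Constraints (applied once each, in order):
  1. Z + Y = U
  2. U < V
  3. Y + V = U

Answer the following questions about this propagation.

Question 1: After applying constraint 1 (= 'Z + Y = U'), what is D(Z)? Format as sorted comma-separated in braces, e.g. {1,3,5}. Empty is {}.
Constraint 1 (Z + Y = U) on D(Z)={3,5,6,8,9,10} D(Y)={7,8,9} D(U)={3,4,6,8,10}: Z {3,5,6,8,9,10}->{3}; Y {7,8,9}->{7}; U {3,4,6,8,10}->{10}
So after constraint 1: D(Z) = {3}

Answer: {3}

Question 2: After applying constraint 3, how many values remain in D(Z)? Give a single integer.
Constraint 1 (Z + Y = U) on D(Z)={3,5,6,8,9,10} D(Y)={7,8,9} D(U)={3,4,6,8,10}: Z {3,5,6,8,9,10}->{3}; Y {7,8,9}->{7}; U {3,4,6,8,10}->{10}
Constraint 2 (U < V) on D(U)={10} D(V)={3,5,6,8,9}: U {10}->{}; V {3,5,6,8,9}->{}
Constraint 3 (Y + V = U) on D(Y)={7} D(V)={} D(U)={}: Y {7}->{}
So after constraint 3: D(Z)={3}, size = 1

Answer: 1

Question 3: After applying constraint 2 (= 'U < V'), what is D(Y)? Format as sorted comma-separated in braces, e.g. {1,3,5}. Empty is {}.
Answer: {7}

Derivation:
Constraint 1 (Z + Y = U) on D(Z)={3,5,6,8,9,10} D(Y)={7,8,9} D(U)={3,4,6,8,10}: Z {3,5,6,8,9,10}->{3}; Y {7,8,9}->{7}; U {3,4,6,8,10}->{10}
Constraint 2 (U < V) on D(U)={10} D(V)={3,5,6,8,9}: U {10}->{}; V {3,5,6,8,9}->{}
So after constraint 2: D(Y) = {7}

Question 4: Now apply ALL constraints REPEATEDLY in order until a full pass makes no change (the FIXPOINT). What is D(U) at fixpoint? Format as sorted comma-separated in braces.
pass 0 (initial): D(U)={3,4,6,8,10}
pass 1: U {3,4,6,8,10}->{}; V {3,5,6,8,9}->{}; Y {7,8,9}->{}; Z {3,5,6,8,9,10}->{3}
pass 2: Z {3}->{}
pass 3: no change
Fixpoint after 3 passes: D(U) = {}

Answer: {}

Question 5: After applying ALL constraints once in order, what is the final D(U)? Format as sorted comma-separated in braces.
Answer: {}

Derivation:
Constraint 1 (Z + Y = U) on D(Z)={3,5,6,8,9,10} D(Y)={7,8,9} D(U)={3,4,6,8,10}: Z {3,5,6,8,9,10}->{3}; Y {7,8,9}->{7}; U {3,4,6,8,10}->{10}
Constraint 2 (U < V) on D(U)={10} D(V)={3,5,6,8,9}: U {10}->{}; V {3,5,6,8,9}->{}
Constraint 3 (Y + V = U) on D(Y)={7} D(V)={} D(U)={}: Y {7}->{}
So after all 3 constraints: D(U) = {}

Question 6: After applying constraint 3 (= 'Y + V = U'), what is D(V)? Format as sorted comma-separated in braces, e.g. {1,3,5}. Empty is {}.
Answer: {}

Derivation:
Constraint 1 (Z + Y = U) on D(Z)={3,5,6,8,9,10} D(Y)={7,8,9} D(U)={3,4,6,8,10}: Z {3,5,6,8,9,10}->{3}; Y {7,8,9}->{7}; U {3,4,6,8,10}->{10}
Constraint 2 (U < V) on D(U)={10} D(V)={3,5,6,8,9}: U {10}->{}; V {3,5,6,8,9}->{}
Constraint 3 (Y + V = U) on D(Y)={7} D(V)={} D(U)={}: Y {7}->{}
So after constraint 3: D(V) = {}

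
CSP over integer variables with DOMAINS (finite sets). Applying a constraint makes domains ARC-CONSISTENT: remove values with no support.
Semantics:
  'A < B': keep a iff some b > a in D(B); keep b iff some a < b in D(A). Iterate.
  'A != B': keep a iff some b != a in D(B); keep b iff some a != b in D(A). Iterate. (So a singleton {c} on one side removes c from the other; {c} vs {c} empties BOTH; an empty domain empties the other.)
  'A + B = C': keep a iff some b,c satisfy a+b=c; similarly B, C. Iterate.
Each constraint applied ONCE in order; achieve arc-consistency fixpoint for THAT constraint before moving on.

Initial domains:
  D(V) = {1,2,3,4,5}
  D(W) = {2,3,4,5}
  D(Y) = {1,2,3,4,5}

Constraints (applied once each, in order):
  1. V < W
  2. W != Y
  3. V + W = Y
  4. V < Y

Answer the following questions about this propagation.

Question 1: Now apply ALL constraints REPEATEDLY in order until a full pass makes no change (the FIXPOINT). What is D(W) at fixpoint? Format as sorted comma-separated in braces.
pass 0 (initial): D(W)={2,3,4,5}
pass 1: V {1,2,3,4,5}->{1,2,3}; W {2,3,4,5}->{2,3,4}; Y {1,2,3,4,5}->{3,4,5}
pass 2: no change
Fixpoint after 2 passes: D(W) = {2,3,4}

Answer: {2,3,4}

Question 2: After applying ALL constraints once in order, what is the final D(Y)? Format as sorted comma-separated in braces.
Constraint 1 (V < W) on D(V)={1,2,3,4,5} D(W)={2,3,4,5}: V {1,2,3,4,5}->{1,2,3,4}
Constraint 2 (W != Y) on D(W)={2,3,4,5} D(Y)={1,2,3,4,5}: no change
Constraint 3 (V + W = Y) on D(V)={1,2,3,4} D(W)={2,3,4,5} D(Y)={1,2,3,4,5}: V {1,2,3,4}->{1,2,3}; W {2,3,4,5}->{2,3,4}; Y {1,2,3,4,5}->{3,4,5}
Constraint 4 (V < Y) on D(V)={1,2,3} D(Y)={3,4,5}: no change
So after all 4 constraints: D(Y) = {3,4,5}

Answer: {3,4,5}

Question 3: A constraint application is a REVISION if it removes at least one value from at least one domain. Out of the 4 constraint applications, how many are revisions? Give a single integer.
Answer: 2

Derivation:
Constraint 1 (V < W) on D(V)={1,2,3,4,5} D(W)={2,3,4,5}: V {1,2,3,4,5}->{1,2,3,4} => REVISION
Constraint 2 (W != Y) on D(W)={2,3,4,5} D(Y)={1,2,3,4,5}: no change => not a revision
Constraint 3 (V + W = Y) on D(V)={1,2,3,4} D(W)={2,3,4,5} D(Y)={1,2,3,4,5}: V {1,2,3,4}->{1,2,3}; W {2,3,4,5}->{2,3,4}; Y {1,2,3,4,5}->{3,4,5} => REVISION
Constraint 4 (V < Y) on D(V)={1,2,3} D(Y)={3,4,5}: no change => not a revision
Total revisions = 2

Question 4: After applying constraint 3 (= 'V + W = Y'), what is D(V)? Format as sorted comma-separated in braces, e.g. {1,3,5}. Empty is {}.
Answer: {1,2,3}

Derivation:
Constraint 1 (V < W) on D(V)={1,2,3,4,5} D(W)={2,3,4,5}: V {1,2,3,4,5}->{1,2,3,4}
Constraint 2 (W != Y) on D(W)={2,3,4,5} D(Y)={1,2,3,4,5}: no change
Constraint 3 (V + W = Y) on D(V)={1,2,3,4} D(W)={2,3,4,5} D(Y)={1,2,3,4,5}: V {1,2,3,4}->{1,2,3}; W {2,3,4,5}->{2,3,4}; Y {1,2,3,4,5}->{3,4,5}
So after constraint 3: D(V) = {1,2,3}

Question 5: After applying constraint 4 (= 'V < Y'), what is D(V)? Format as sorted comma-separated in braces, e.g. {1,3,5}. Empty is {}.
Constraint 1 (V < W) on D(V)={1,2,3,4,5} D(W)={2,3,4,5}: V {1,2,3,4,5}->{1,2,3,4}
Constraint 2 (W != Y) on D(W)={2,3,4,5} D(Y)={1,2,3,4,5}: no change
Constraint 3 (V + W = Y) on D(V)={1,2,3,4} D(W)={2,3,4,5} D(Y)={1,2,3,4,5}: V {1,2,3,4}->{1,2,3}; W {2,3,4,5}->{2,3,4}; Y {1,2,3,4,5}->{3,4,5}
Constraint 4 (V < Y) on D(V)={1,2,3} D(Y)={3,4,5}: no change
So after constraint 4: D(V) = {1,2,3}

Answer: {1,2,3}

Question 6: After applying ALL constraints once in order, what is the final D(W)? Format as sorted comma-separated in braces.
Constraint 1 (V < W) on D(V)={1,2,3,4,5} D(W)={2,3,4,5}: V {1,2,3,4,5}->{1,2,3,4}
Constraint 2 (W != Y) on D(W)={2,3,4,5} D(Y)={1,2,3,4,5}: no change
Constraint 3 (V + W = Y) on D(V)={1,2,3,4} D(W)={2,3,4,5} D(Y)={1,2,3,4,5}: V {1,2,3,4}->{1,2,3}; W {2,3,4,5}->{2,3,4}; Y {1,2,3,4,5}->{3,4,5}
Constraint 4 (V < Y) on D(V)={1,2,3} D(Y)={3,4,5}: no change
So after all 4 constraints: D(W) = {2,3,4}

Answer: {2,3,4}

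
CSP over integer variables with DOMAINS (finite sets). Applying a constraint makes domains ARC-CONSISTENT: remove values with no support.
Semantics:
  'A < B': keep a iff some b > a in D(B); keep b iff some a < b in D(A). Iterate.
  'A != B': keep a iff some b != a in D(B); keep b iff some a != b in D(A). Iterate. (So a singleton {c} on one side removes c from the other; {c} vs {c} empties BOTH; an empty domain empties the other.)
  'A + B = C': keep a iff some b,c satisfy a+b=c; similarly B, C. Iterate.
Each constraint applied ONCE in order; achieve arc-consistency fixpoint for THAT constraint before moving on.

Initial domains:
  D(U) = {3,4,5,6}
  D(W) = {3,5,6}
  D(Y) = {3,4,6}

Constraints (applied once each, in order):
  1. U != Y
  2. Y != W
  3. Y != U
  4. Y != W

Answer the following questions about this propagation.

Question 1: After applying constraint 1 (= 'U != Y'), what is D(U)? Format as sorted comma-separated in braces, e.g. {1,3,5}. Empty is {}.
Answer: {3,4,5,6}

Derivation:
Constraint 1 (U != Y) on D(U)={3,4,5,6} D(Y)={3,4,6}: no change
So after constraint 1: D(U) = {3,4,5,6}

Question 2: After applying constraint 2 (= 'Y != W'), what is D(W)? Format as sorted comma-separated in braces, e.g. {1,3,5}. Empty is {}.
Constraint 1 (U != Y) on D(U)={3,4,5,6} D(Y)={3,4,6}: no change
Constraint 2 (Y != W) on D(Y)={3,4,6} D(W)={3,5,6}: no change
So after constraint 2: D(W) = {3,5,6}

Answer: {3,5,6}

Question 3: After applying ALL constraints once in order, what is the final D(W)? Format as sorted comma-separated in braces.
Constraint 1 (U != Y) on D(U)={3,4,5,6} D(Y)={3,4,6}: no change
Constraint 2 (Y != W) on D(Y)={3,4,6} D(W)={3,5,6}: no change
Constraint 3 (Y != U) on D(Y)={3,4,6} D(U)={3,4,5,6}: no change
Constraint 4 (Y != W) on D(Y)={3,4,6} D(W)={3,5,6}: no change
So after all 4 constraints: D(W) = {3,5,6}

Answer: {3,5,6}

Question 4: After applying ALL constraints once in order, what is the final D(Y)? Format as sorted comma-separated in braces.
Constraint 1 (U != Y) on D(U)={3,4,5,6} D(Y)={3,4,6}: no change
Constraint 2 (Y != W) on D(Y)={3,4,6} D(W)={3,5,6}: no change
Constraint 3 (Y != U) on D(Y)={3,4,6} D(U)={3,4,5,6}: no change
Constraint 4 (Y != W) on D(Y)={3,4,6} D(W)={3,5,6}: no change
So after all 4 constraints: D(Y) = {3,4,6}

Answer: {3,4,6}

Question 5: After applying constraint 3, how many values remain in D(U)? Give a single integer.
Answer: 4

Derivation:
Constraint 1 (U != Y) on D(U)={3,4,5,6} D(Y)={3,4,6}: no change
Constraint 2 (Y != W) on D(Y)={3,4,6} D(W)={3,5,6}: no change
Constraint 3 (Y != U) on D(Y)={3,4,6} D(U)={3,4,5,6}: no change
So after constraint 3: D(U)={3,4,5,6}, size = 4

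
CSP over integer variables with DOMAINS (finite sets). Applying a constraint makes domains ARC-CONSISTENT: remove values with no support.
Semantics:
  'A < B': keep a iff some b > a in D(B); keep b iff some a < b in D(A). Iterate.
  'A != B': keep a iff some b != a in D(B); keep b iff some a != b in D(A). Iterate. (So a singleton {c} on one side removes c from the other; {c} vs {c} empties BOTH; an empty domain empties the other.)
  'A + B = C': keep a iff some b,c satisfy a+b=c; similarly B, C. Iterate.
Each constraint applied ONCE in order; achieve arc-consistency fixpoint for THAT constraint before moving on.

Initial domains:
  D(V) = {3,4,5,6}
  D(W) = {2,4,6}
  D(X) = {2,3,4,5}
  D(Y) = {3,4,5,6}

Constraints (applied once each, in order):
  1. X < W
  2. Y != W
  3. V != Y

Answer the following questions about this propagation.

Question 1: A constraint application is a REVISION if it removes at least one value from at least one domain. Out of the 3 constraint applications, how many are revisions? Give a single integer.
Constraint 1 (X < W) on D(X)={2,3,4,5} D(W)={2,4,6}: W {2,4,6}->{4,6} => REVISION
Constraint 2 (Y != W) on D(Y)={3,4,5,6} D(W)={4,6}: no change => not a revision
Constraint 3 (V != Y) on D(V)={3,4,5,6} D(Y)={3,4,5,6}: no change => not a revision
Total revisions = 1

Answer: 1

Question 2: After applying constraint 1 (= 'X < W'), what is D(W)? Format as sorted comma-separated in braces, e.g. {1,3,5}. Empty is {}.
Answer: {4,6}

Derivation:
Constraint 1 (X < W) on D(X)={2,3,4,5} D(W)={2,4,6}: W {2,4,6}->{4,6}
So after constraint 1: D(W) = {4,6}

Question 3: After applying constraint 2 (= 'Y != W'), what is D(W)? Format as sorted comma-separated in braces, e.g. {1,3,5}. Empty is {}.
Answer: {4,6}

Derivation:
Constraint 1 (X < W) on D(X)={2,3,4,5} D(W)={2,4,6}: W {2,4,6}->{4,6}
Constraint 2 (Y != W) on D(Y)={3,4,5,6} D(W)={4,6}: no change
So after constraint 2: D(W) = {4,6}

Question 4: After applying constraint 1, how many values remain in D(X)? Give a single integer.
Constraint 1 (X < W) on D(X)={2,3,4,5} D(W)={2,4,6}: W {2,4,6}->{4,6}
So after constraint 1: D(X)={2,3,4,5}, size = 4

Answer: 4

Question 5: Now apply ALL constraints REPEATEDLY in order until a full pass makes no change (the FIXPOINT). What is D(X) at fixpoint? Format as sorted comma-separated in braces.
Answer: {2,3,4,5}

Derivation:
pass 0 (initial): D(X)={2,3,4,5}
pass 1: W {2,4,6}->{4,6}
pass 2: no change
Fixpoint after 2 passes: D(X) = {2,3,4,5}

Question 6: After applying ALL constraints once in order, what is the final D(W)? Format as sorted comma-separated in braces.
Answer: {4,6}

Derivation:
Constraint 1 (X < W) on D(X)={2,3,4,5} D(W)={2,4,6}: W {2,4,6}->{4,6}
Constraint 2 (Y != W) on D(Y)={3,4,5,6} D(W)={4,6}: no change
Constraint 3 (V != Y) on D(V)={3,4,5,6} D(Y)={3,4,5,6}: no change
So after all 3 constraints: D(W) = {4,6}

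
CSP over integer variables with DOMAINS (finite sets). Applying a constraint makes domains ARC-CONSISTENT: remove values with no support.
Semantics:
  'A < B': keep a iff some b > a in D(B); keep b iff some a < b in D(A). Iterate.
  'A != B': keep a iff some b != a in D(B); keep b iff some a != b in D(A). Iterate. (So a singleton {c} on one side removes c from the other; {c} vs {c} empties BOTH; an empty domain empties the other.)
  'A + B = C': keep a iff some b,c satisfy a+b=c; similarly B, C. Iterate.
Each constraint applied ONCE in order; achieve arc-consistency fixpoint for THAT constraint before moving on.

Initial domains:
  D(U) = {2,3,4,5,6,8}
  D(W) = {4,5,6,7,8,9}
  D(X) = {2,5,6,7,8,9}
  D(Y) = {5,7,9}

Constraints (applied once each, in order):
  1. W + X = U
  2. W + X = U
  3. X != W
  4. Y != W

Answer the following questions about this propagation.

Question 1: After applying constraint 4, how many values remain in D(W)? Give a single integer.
Constraint 1 (W + X = U) on D(W)={4,5,6,7,8,9} D(X)={2,5,6,7,8,9} D(U)={2,3,4,5,6,8}: W {4,5,6,7,8,9}->{4,6}; X {2,5,6,7,8,9}->{2}; U {2,3,4,5,6,8}->{6,8}
Constraint 2 (W + X = U) on D(W)={4,6} D(X)={2} D(U)={6,8}: no change
Constraint 3 (X != W) on D(X)={2} D(W)={4,6}: no change
Constraint 4 (Y != W) on D(Y)={5,7,9} D(W)={4,6}: no change
So after constraint 4: D(W)={4,6}, size = 2

Answer: 2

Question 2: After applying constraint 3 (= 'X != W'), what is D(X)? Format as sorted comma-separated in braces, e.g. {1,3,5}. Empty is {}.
Answer: {2}

Derivation:
Constraint 1 (W + X = U) on D(W)={4,5,6,7,8,9} D(X)={2,5,6,7,8,9} D(U)={2,3,4,5,6,8}: W {4,5,6,7,8,9}->{4,6}; X {2,5,6,7,8,9}->{2}; U {2,3,4,5,6,8}->{6,8}
Constraint 2 (W + X = U) on D(W)={4,6} D(X)={2} D(U)={6,8}: no change
Constraint 3 (X != W) on D(X)={2} D(W)={4,6}: no change
So after constraint 3: D(X) = {2}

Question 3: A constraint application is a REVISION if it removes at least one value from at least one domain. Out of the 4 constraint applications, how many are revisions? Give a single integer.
Answer: 1

Derivation:
Constraint 1 (W + X = U) on D(W)={4,5,6,7,8,9} D(X)={2,5,6,7,8,9} D(U)={2,3,4,5,6,8}: W {4,5,6,7,8,9}->{4,6}; X {2,5,6,7,8,9}->{2}; U {2,3,4,5,6,8}->{6,8} => REVISION
Constraint 2 (W + X = U) on D(W)={4,6} D(X)={2} D(U)={6,8}: no change => not a revision
Constraint 3 (X != W) on D(X)={2} D(W)={4,6}: no change => not a revision
Constraint 4 (Y != W) on D(Y)={5,7,9} D(W)={4,6}: no change => not a revision
Total revisions = 1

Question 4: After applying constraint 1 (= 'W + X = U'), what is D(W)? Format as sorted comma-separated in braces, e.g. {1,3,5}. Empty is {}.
Answer: {4,6}

Derivation:
Constraint 1 (W + X = U) on D(W)={4,5,6,7,8,9} D(X)={2,5,6,7,8,9} D(U)={2,3,4,5,6,8}: W {4,5,6,7,8,9}->{4,6}; X {2,5,6,7,8,9}->{2}; U {2,3,4,5,6,8}->{6,8}
So after constraint 1: D(W) = {4,6}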